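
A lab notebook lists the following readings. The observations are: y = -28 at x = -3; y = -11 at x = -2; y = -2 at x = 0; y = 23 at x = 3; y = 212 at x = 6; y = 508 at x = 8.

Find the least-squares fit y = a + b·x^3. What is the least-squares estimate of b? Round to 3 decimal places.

Normal-equation sums: Σ1 = 6, Σx^3 = 720, Σx^3·x^3 = 310322.
And Σy = 702, Σx^3·y = 307353.
det = 6·310322 − 720² = 1343532.
a = (702·310322 − 720·307353)/1343532 = -287343/111961; b = (6·307353 − 720·702)/1343532 = 223113/223922.

b = 0.996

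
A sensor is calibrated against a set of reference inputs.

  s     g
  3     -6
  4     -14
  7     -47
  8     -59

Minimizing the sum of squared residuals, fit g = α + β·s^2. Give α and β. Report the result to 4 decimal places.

Normal-equation sums: Σ1 = 4, Σs^2 = 138, Σs^2·s^2 = 6834.
For Mᵀg: Σg = -126, Σs^2·g = -6357.
Normal equations: [[4, 138]; [138, 6834]]·[α, β]ᵀ = [-126, -6357]ᵀ.
Eliminating β: 6834·(row 1) − 138·(row 2) gives 8292·α = 6834·(-126) − 138·(-6357) = 16182, so α = 2697/1382.
Then β = ((-6357) − 138·(2697/1382))/6834 = -670/691.

α = 1.9515, β = -0.9696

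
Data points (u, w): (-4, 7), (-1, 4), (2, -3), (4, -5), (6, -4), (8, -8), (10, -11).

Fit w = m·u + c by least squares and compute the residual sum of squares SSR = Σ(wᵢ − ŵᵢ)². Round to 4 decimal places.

SSR = 12.2321

Forming XᵀX = [[237, 25]; [25, 7]] and Xᵀw = [-256, -20]ᵀ gives XᵀX·[m, c]ᵀ = Xᵀw.
Δ = 237·7 − 25² = 1034.
m = ((-256)·7 − 25·(-20))/1034 = -646/517; c = (237·(-20) − 25·(-256))/1034 = 830/517.
Residuals: 205/517, 592/517, -99/47, -831/517, 978/517, 202/517, -57/517; SSR = 6324/517.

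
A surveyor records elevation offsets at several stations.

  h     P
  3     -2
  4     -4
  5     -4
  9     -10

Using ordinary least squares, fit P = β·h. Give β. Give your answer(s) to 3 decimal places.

Normal-equation sums: Σh·h = 131.
Right-hand side: Σh·P = -132.
So MᵀM·[β]ᵀ = MᵀP: [[131]]·[β]ᵀ = [-132]ᵀ.
β = (-132)/131 = -1.00763.

β = -1.008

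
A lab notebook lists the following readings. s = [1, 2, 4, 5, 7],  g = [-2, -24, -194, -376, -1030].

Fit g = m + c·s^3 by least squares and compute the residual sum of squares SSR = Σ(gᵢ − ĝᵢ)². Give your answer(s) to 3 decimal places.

SSR = 4.273

AᵀA·[m, c]ᵀ = Aᵀg reads: 5·m + 541·c = -1626;  541·m + 137435·c = -412900.
(Σ1 = 5, Σs^3 = 541, Σs^3·s^3 = 137435, Σg = -1626, Σs^3·g = -412900.)
Determinant 5·137435 − 541² = 394494.
m = ((-1626)·137435 − 541·(-412900))/394494 = -45205/197247; c = (5·(-412900) − 541·(-1626))/394494 = -592417/197247.
Residuals: 243128/197247, 16871/65749, -306025/197247, -22514/65749, 79826/197247; SSR = 842894/197247.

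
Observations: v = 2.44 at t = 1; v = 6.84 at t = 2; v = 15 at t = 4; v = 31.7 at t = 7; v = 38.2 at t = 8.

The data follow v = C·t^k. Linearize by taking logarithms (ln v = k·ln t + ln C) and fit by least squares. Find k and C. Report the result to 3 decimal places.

k = 1.300, C = 2.553

Linearized form: ln v = k·ln t + ln C. From the 5 transformed points,
Over the data: Σln t = 6.1048, Σ(ln t)² = 10.5129, Σln v = 12.6220, Σln t·ln v = 19.3877.
Normal system: [[10.5129, 6.1048]; [6.1048, 5]]·[k, ln C]ᵀ = [19.3877, 12.6220]ᵀ.
Slope k = (n·Σln t·ln v − Σln t·Σln v)/(n·Σ(ln t)² − (Σln t)²) = (5·19.3877 − 6.1048·12.6220)/15.2960 = 1.29993; ln C = (Σln v − k·Σln t)/n = 0.93724, so C = exp(0.93724) = 2.55293.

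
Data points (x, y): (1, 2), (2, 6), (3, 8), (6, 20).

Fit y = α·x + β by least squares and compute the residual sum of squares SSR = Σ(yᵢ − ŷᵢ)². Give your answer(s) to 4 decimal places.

Forming AᵀA = [[50, 12]; [12, 4]] and Aᵀy = [158, 36]ᵀ gives AᵀA·[α, β]ᵀ = Aᵀy.
Eliminating β: 4·(row 1) − 12·(row 2) gives 56·α = 4·158 − 12·36 = 200, so α = 25/7.
Then β = (36 − 12·(25/7))/4 = -12/7.
Residuals: 1/7, 4/7, -1, 2/7; SSR = 10/7.

SSR = 1.4286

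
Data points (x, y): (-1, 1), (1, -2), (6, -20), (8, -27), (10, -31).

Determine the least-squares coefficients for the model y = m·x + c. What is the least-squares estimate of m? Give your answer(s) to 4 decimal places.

m = -3.1083

Normal-equation sums: Σx·x = 202, Σx = 24, Σ1 = 5.
Right-hand side: Σx·y = -649, Σy = -79.
Δ = 202·5 − 24² = 434.
m = ((-649)·5 − 24·(-79))/434 = -1349/434; c = (202·(-79) − 24·(-649))/434 = -191/217.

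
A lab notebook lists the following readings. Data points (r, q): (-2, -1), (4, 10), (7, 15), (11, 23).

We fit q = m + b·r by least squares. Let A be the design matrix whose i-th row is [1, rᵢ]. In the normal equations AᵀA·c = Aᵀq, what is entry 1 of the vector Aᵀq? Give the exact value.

Entry 1 ↔ basis 1, so (Aᵀq)_{1} = Σᵢ qᵢ = (1)·(-1) + (1)·(10) + (1)·(15) + (1)·(23) = 47.

47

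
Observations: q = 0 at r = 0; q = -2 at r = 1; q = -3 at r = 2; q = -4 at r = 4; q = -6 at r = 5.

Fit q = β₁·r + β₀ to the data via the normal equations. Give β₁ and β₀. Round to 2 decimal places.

Setting ∂/∂β₁ … = 0 gives: 46·β₁ + 12·β₀ = -54;  12·β₁ + 5·β₀ = -15.
Eliminating β₀: 5·(row 1) − 12·(row 2) gives 86·β₁ = 5·(-54) − 12·(-15) = -90, so β₁ = -45/43.
Then β₀ = ((-15) − 12·(-45/43))/5 = -21/43.

β₁ = -1.05, β₀ = -0.49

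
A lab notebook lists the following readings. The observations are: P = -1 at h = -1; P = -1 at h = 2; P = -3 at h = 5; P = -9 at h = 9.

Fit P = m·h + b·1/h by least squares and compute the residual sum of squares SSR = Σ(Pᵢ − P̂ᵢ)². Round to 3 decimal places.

SSR = 2.280

The normal equations are: 111·m + 4·b = -97;  4·m + (10549/8100)·b = -11/10.
(Σh·h = 111, Σh·1/h = 4, Σ1/h·1/h = 10549/8100, Σh·P = -97, Σ1/h·P = -11/10.)
Eliminating b: (10549/8100)·(row 1) − 4·(row 2) gives (347113/2700)·m = (10549/8100)·(-97) − 4·(-11/10) = -987613/8100, so m = -987613/1041339.
Then b = ((-11/10) − 4·(-987613/1041339))/(10549/8100) = 717930/347113.
Residuals: 124838/1041339, -143008/1041339, 1383290/1041339, -240948/347113; SSR = 2373896/1041339.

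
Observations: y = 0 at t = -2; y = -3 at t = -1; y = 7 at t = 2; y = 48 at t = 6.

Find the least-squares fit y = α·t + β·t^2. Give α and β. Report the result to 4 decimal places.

The normal system AᵀA·[α, β]ᵀ = Aᵀy is [[45, 215]; [215, 1329]]·[α, β]ᵀ = [305, 1753]ᵀ.
Determinant 45·1329 − 215² = 13580.
α = (305·1329 − 215·1753)/13580 = 2845/1358; β = (45·1753 − 215·305)/13580 = 1331/1358.

α = 2.0950, β = 0.9801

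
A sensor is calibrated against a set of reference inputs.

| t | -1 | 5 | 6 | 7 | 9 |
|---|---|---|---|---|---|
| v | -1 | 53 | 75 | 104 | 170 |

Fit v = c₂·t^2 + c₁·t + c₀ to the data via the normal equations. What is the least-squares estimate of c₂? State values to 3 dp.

Forming MᵀM = [[10884, 1412, 192]; [1412, 192, 26]; [192, 26, 5]] and Mᵀv = [22890, 2974, 401]ᵀ gives MᵀM·[c₂, c₁, c₀]ᵀ = Mᵀv.
Solving the 3×3 system (Gaussian elimination) gives c₂ = 36197/17732, c₁ = 1263/1612, c₀ = -20051/8866.

c₂ = 2.041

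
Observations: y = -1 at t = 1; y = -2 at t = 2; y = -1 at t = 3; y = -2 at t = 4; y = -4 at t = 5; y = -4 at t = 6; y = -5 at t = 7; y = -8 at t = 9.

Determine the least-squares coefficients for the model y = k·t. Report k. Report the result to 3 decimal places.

The normal equations are: 221·k = -167.
k = (-167)/221 = -0.755656.

k = -0.756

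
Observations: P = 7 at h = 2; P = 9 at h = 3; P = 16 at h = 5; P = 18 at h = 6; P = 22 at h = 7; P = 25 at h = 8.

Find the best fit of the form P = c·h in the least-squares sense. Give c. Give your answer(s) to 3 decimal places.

Normal-equation sums: Σh·h = 187.
Right-hand side: Σh·P = 583.
Normal equations: [[187]]·[c]ᵀ = [583]ᵀ.
c = 583/187 = 3.11765.

c = 3.118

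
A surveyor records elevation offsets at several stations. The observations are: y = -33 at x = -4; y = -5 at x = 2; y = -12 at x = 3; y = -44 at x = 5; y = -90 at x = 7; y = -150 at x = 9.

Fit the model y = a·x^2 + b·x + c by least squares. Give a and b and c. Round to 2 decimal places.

a = -1.97, b = 0.80, c = 1.83

Normal-equation sums: Σx^2·x^2 = 9940, Σx^2·x = 1168, Σx^2 = 184, Σx·x = 184, Σx = 22, Σ1 = 6.
Moment sums: Σx^2·y = -18316, Σx·y = -2114, Σy = -334.
So MᵀM·[a, b, c]ᵀ = Mᵀy: [[9940, 1168, 184]; [1168, 184, 22]; [184, 22, 6]]·[a, b, c]ᵀ = [-18316, -2114, -334]ᵀ.
Solving the 3×3 system (Gaussian elimination) gives a = -29663/15051, b = 60406/75255, c = 45881/25085.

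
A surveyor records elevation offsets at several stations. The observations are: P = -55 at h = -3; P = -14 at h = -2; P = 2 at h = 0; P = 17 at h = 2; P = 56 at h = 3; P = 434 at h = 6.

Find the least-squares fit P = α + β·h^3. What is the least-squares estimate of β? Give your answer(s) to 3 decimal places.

Compute the Gram sums: Σ1 = 6, Σh^3 = 216, Σh^3·h^3 = 48242.
Right-hand side: ΣP = 440, Σh^3·P = 96989.
Determinant 6·48242 − 216² = 242796.
α = (440·48242 − 216·96989)/242796 = 69214/60699; β = (6·96989 − 216·440)/242796 = 81149/40466.

β = 2.005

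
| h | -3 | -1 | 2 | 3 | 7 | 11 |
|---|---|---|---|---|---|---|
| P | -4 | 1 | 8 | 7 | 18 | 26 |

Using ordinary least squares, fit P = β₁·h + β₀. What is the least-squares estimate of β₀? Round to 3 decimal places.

β₀ = 2.595

Entries of XᵀX: Σh·h = 193, Σh = 19, Σ1 = 6.
And Σh·P = 460, ΣP = 56.
Normal equations: [[193, 19]; [19, 6]]·[β₁, β₀]ᵀ = [460, 56]ᵀ.
Eliminating β₀: 6·(row 1) − 19·(row 2) gives 797·β₁ = 6·460 − 19·56 = 1696, so β₁ = 1696/797.
Then β₀ = (56 − 19·(1696/797))/6 = 2068/797.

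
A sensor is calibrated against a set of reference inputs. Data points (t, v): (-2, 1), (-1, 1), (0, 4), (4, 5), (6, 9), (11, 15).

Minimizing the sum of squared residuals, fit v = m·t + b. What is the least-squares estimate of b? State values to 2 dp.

b = 2.66

Setting ∂/∂m … = 0 gives: 178·m + 18·b = 236;  18·m + 6·b = 35.
Determinant 178·6 − 18² = 744.
m = (236·6 − 18·35)/744 = 131/124; b = (178·35 − 18·236)/744 = 991/372.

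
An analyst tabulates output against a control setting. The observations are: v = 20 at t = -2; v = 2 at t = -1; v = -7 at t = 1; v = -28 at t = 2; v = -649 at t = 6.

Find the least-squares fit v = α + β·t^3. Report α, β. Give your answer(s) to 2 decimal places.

Compute the Gram sums: Σ1 = 5, Σt^3 = 216, Σt^3·t^3 = 46786.
Moment sums: Σv = -662, Σt^3·v = -140577.
Eliminating β: 46786·(row 1) − 216·(row 2) gives 187274·α = 46786·(-662) − 216·(-140577) = -607700, so α = -303850/93637.
Then β = ((-140577) − 216·(-303850/93637))/46786 = -559893/187274.

α = -3.24, β = -2.99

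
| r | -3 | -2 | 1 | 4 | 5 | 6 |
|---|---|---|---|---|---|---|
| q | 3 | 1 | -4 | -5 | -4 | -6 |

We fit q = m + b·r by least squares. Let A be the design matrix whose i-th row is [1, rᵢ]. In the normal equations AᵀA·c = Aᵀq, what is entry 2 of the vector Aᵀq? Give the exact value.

-91

Entry 2 ↔ basis r, so (Aᵀq)_{2} = Σᵢ (r)·qᵢ = (-3)·(3) + (-2)·(1) + (1)·(-4) + (4)·(-5) + (5)·(-4) + (6)·(-6) = -91.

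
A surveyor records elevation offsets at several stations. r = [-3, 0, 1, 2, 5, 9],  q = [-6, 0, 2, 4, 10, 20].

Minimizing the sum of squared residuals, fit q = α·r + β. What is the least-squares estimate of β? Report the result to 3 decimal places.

β = -0.023

The normal system MᵀM·[α, β]ᵀ = Mᵀq is [[120, 14]; [14, 6]]·[α, β]ᵀ = [258, 30]ᵀ.
Determinant 120·6 − 14² = 524.
α = (258·6 − 14·30)/524 = 282/131; β = (120·30 − 14·258)/524 = -3/131.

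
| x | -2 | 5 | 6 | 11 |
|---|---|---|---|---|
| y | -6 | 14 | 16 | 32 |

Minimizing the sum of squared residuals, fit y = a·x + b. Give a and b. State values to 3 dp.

a = 2.907, b = -0.535

The normal equations are: 186·a + 20·b = 530;  20·a + 4·b = 56.
(Σx·x = 186, Σx = 20, Σ1 = 4, Σx·y = 530, Σy = 56.)
det = 186·4 − 20² = 344.
a = (530·4 − 20·56)/344 = 125/43; b = (186·56 − 20·530)/344 = -23/43.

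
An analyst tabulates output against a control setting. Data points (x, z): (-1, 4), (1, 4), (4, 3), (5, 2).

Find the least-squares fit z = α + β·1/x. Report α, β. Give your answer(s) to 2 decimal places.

Normal-equation sums: Σ1 = 4, Σ1/x = 9/20, Σ1/x·1/x = 841/400.
Moment sums: Σz = 13, Σ1/x·z = 23/20.
So AᵀA·[α, β]ᵀ = Aᵀz: [[4, 9/20]; [9/20, 841/400]]·[α, β]ᵀ = [13, 23/20]ᵀ.
Determinant 4·(841/400) − (9/20)² = 3283/400.
α = (13·(841/400) − (9/20)·(23/20))/(3283/400) = 10726/3283; β = (4·(23/20) − (9/20)·13)/(3283/400) = -500/3283.

α = 3.27, β = -0.15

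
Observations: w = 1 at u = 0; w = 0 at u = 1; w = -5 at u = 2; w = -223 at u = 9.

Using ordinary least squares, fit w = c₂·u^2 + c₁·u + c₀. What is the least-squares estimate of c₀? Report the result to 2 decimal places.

With design matrix M, MᵀM = [[6578, 738, 86]; [738, 86, 12]; [86, 12, 4]] and Mᵀw = [-18083, -2017, -227]ᵀ.
Solving the 3×3 system (Gaussian elimination) gives c₂ = -3769/1210, c₁ = 9628/3025, c₀ = 2031/3025.

c₀ = 0.67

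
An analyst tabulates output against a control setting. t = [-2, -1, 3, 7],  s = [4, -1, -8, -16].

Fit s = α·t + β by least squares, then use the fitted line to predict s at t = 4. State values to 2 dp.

The normal equations are: 63·α + 7·β = -143;  7·α + 4·β = -21.
det = 63·4 − 7² = 203.
α = ((-143)·4 − 7·(-21))/203 = -425/203; β = (63·(-21) − 7·(-143))/203 = -46/29.
At t = 4: ŝ = (-425/203)·(4) + (-46/29)·(1) = -2022/203.

ŝ = -9.96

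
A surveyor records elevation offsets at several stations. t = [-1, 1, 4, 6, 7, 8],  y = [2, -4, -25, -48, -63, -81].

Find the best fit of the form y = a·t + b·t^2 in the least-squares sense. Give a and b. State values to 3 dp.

The normal equations are: 167·a + 1135·b = -1483;  1135·a + 8051·b = -10401.
(Σt·t = 167, Σt·t^2 = 1135, Σt^2·t^2 = 8051, Σt·y = -1483, Σt^2·y = -10401.)
Eliminating b: 8051·(row 1) − 1135·(row 2) gives 56292·a = 8051·(-1483) − 1135·(-10401) = -134498, so a = -67249/28146.
Then b = ((-10401) − 1135·(-67249/28146))/8051 = -26881/28146.

a = -2.389, b = -0.955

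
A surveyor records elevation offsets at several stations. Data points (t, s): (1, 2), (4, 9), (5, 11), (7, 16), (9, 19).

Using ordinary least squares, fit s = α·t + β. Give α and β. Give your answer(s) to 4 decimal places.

With design matrix M, MᵀM = [[172, 26]; [26, 5]] and Mᵀs = [376, 57]ᵀ.
Determinant 172·5 − 26² = 184.
α = (376·5 − 26·57)/184 = 199/92; β = (172·57 − 26·376)/184 = 7/46.

α = 2.1630, β = 0.1522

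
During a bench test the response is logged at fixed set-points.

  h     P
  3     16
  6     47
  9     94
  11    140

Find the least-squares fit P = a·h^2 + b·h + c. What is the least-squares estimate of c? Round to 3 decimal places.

The normal equations are: 22579·a + 2303·b + 247·c = 26390;  2303·a + 247·b + 29·c = 2716;  247·a + 29·b + 4·c = 297.
Solving the 3×3 system (Gaussian elimination) gives a = 421/381, b = -34/381, c = 2539/381.

c = 6.664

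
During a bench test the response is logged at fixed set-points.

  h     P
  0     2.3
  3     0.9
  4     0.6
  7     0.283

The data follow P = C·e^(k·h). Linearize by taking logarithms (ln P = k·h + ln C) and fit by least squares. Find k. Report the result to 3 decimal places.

k = -0.301

With ln Pᵢ as the transformed response and hᵢ as the regressor:
Σh = 14.0000, Σ(h)² = 74.0000, Σln P = -1.0456, Σh·ln P = -11.1955.
Equations: 74.0000·k + 14.0000·ln C = -11.1955;  14.0000·k + 4·ln C = -1.0456.
Solving (det = 100.0000): k = -0.30144, ln C = 0.79364.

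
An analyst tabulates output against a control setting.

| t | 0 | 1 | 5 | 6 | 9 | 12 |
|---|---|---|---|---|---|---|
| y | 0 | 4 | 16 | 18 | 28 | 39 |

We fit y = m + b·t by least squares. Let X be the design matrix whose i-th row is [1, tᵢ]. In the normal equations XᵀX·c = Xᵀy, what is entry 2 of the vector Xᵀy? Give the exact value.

Entry 2 ↔ basis t, so (Xᵀy)_{2} = Σᵢ (t)·yᵢ = (0)·(0) + (1)·(4) + (5)·(16) + (6)·(18) + (9)·(28) + (12)·(39) = 912.

912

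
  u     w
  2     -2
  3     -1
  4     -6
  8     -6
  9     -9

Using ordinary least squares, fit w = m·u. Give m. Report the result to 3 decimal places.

Forming AᵀA = [[174]] and Aᵀw = [-160]ᵀ gives AᵀA·[m]ᵀ = Aᵀw.
m = (-160)/174 = -0.91954.

m = -0.920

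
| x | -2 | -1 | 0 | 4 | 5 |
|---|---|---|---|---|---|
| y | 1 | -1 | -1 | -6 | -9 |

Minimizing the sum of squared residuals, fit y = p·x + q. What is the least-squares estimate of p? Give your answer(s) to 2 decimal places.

p = -1.31

The normal system MᵀM·[p, q]ᵀ = Mᵀy is [[46, 6]; [6, 5]]·[p, q]ᵀ = [-70, -16]ᵀ.
det = 46·5 − 6² = 194.
p = ((-70)·5 − 6·(-16))/194 = -127/97; q = (46·(-16) − 6·(-70))/194 = -158/97.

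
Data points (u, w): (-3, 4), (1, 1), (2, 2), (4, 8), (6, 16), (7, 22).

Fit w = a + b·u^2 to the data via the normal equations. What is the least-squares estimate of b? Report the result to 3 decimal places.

Entries of AᵀA: Σ1 = 6, Σu^2 = 115, Σu^2·u^2 = 4051.
For Aᵀw: Σw = 53, Σu^2·w = 1827.
Normal equations: [[6, 115]; [115, 4051]]·[a, b]ᵀ = [53, 1827]ᵀ.
Eliminating b: 4051·(row 1) − 115·(row 2) gives 11081·a = 4051·53 − 115·1827 = 4598, so a = 4598/11081.
Then b = (1827 − 115·(4598/11081))/4051 = 4867/11081.

b = 0.439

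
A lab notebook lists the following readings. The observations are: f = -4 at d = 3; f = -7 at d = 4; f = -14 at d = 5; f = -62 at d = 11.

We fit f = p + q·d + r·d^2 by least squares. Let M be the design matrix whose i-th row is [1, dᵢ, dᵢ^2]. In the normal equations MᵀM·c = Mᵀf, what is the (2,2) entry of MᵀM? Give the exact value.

Row 2 ↔ basis d, column 2 ↔ basis d, so (MᵀM)_{2,2} = Σᵢ (d)·(d) = (3)·(3) + (4)·(4) + (5)·(5) + (11)·(11) = 171.

171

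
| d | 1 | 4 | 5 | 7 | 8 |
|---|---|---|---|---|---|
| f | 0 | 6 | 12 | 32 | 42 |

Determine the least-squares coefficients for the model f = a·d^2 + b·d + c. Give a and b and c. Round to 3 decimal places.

a = 1.000, b = -2.867, c = 1.733

Normal-equation sums: Σd^2·d^2 = 7379, Σd^2·d = 1045, Σd^2 = 155, Σd·d = 155, Σd = 25, Σ1 = 5.
For Mᵀf: Σd^2·f = 4652, Σd·f = 644, Σf = 92.
Solving the 3×3 system (Gaussian elimination) gives a = 1, b = -43/15, c = 26/15.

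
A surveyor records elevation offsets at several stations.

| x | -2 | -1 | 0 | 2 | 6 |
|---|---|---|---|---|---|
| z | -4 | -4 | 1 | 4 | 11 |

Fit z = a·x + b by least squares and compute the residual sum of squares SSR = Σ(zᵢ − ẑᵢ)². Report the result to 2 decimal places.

Setting ∂/∂a … = 0 gives: 45·a + 5·b = 86;  5·a + 5·b = 8.
Eliminating b: 5·(row 1) − 5·(row 2) gives 200·a = 5·86 − 5·8 = 390, so a = 39/20.
Then b = (8 − 5·(39/20))/5 = -7/20.
Residuals: 1/4, -17/10, 27/20, 9/20, -7/20; SSR = 51/10.

SSR = 5.10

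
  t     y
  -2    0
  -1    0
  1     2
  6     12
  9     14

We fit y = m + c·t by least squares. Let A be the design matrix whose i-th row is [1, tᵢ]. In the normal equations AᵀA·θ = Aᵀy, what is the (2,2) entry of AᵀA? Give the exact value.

Row 2 ↔ basis t, column 2 ↔ basis t, so (AᵀA)_{2,2} = Σᵢ (t)·(t) = (-2)·(-2) + (-1)·(-1) + (1)·(1) + (6)·(6) + (9)·(9) = 123.

123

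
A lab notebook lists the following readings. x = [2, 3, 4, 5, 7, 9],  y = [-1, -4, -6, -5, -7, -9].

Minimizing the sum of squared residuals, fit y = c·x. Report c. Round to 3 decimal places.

The normal equations are: 184·c = -193.
(Σx·x = 184, Σx·y = -193.)
c = (-193)/184 = -1.04891.

c = -1.049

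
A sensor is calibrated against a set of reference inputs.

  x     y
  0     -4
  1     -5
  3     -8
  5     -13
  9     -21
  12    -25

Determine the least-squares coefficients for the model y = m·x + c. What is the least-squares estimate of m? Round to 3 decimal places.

AᵀA·[m, c]ᵀ = Aᵀy reads: 260·m + 30·c = -583;  30·m + 6·c = -76.
Δ = 260·6 − 30² = 660.
m = ((-583)·6 − 30·(-76))/660 = -203/110; c = (260·(-76) − 30·(-583))/660 = -227/66.

m = -1.845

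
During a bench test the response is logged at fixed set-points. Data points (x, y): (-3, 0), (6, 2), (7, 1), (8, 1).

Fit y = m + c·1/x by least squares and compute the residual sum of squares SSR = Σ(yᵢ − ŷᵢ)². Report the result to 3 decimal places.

SSR = 0.550

Sums needed: Σ1 = 4, Σ1/x = 17/168, Σ1/x·1/x = 4937/28224.
And Σy = 4, Σ1/x·y = 101/168.
So MᵀM·[m, c]ᵀ = Mᵀy: [[4, 17/168]; [17/168, 4937/28224]]·[m, c]ᵀ = [4, 101/168]ᵀ.
Eliminating c: (4937/28224)·(row 1) − (17/168)·(row 2) gives (19459/28224)·m = (4937/28224)·4 − (17/168)·(101/168) = 18031/28224, so m = 18031/19459.
Then c = ((101/168) − (17/168)·(18031/19459))/(4937/28224) = 56448/19459.
Residuals: 785/19459, 11479/19459, -6636/19459, -5628/19459; SSR = 10694/19459.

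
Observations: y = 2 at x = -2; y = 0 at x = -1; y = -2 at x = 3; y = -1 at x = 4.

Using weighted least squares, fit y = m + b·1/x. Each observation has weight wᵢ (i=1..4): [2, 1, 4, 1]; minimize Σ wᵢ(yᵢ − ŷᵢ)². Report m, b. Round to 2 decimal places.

m = -0.76, b = -2.61

Setting ∂/∂m … = 0 gives: 8·m + (-5/12)·b = -5;  (-5/12)·m + (289/144)·b = -59/12.
(Σwᵢ·1 = 8, Σwᵢ·1/x = -5/12, Σwᵢ·1/x·1/x = 289/144, Σwᵢ·y = -5, Σwᵢ·1/x·y = -59/12.)
det = 8·(289/144) − (-5/12)² = 2287/144.
m = ((-5)·(289/144) − (-5/12)·(-59/12))/(2287/144) = -1740/2287; b = (8·(-59/12) − (-5/12)·(-5))/(2287/144) = -5964/2287.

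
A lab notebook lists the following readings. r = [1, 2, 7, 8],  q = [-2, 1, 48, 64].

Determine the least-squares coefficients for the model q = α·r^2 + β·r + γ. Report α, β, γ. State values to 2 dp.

α = 1.08, β = -0.33, γ = -2.72

AᵀA·[α, β, γ]ᵀ = Aᵀq reads: 6514·α + 864·β + 118·γ = 6450;  864·α + 118·β + 18·γ = 848;  118·α + 18·β + 4·γ = 111.
Solving the 3×3 system (Gaussian elimination) gives α = 13/12, β = -49/148, γ = -1207/444.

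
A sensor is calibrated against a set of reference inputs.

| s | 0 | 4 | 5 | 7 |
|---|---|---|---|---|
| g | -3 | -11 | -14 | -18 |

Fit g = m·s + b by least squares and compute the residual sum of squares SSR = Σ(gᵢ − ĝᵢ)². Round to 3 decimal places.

Sums needed: Σs·s = 90, Σs = 16, Σ1 = 4.
Right-hand side: Σs·g = -240, Σg = -46.
Eliminating b: 4·(row 1) − 16·(row 2) gives 104·m = 4·(-240) − 16·(-46) = -224, so m = -28/13.
Then b = ((-46) − 16·(-28/13))/4 = -75/26.
Residuals: -3/26, 1/2, -9/26, -1/26; SSR = 5/13.

SSR = 0.385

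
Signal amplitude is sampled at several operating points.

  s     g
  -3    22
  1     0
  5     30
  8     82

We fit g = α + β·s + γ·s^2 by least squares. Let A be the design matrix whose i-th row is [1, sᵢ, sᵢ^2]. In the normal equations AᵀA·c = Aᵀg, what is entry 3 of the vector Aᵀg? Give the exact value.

Entry 3 ↔ basis s^2, so (Aᵀg)_{3} = Σᵢ (s^2)·gᵢ = (9)·(22) + (1)·(0) + (25)·(30) + (64)·(82) = 6196.

6196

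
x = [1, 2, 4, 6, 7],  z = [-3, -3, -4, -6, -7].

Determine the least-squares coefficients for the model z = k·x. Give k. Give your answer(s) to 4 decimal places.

Normal-equation sums: Σx·x = 106.
Moment sums: Σx·z = -110.
k = (-110)/106 = -1.03774.

k = -1.0377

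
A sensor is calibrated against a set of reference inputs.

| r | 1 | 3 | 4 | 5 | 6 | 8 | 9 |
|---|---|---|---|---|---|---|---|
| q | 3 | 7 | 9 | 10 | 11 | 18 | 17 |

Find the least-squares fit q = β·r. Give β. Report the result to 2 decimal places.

β = 2.04

Compute the Gram sums: Σr·r = 232.
And Σr·q = 473.
Normal equations: [[232]]·[β]ᵀ = [473]ᵀ.
β = 473/232 = 2.03879.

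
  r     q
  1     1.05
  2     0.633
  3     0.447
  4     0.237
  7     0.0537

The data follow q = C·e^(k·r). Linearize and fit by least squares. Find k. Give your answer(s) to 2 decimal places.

Let Y = ln q. Fitting Y = k·r + ln C by least squares:
Σr = 17.0000, Σ(r)² = 79.0000, Σln q = -5.5777, Σr·ln q = -29.5105.
Equations: 79.0000·k + 17.0000·ln C = -29.5105;  17.0000·k + 5·ln C = -5.5777.
Slope k = (n·Σr·ln q − Σr·Σln q)/(n·Σ(r)² − (Σr)²) = (5·-29.5105 − 17.0000·-5.5777)/106.0000 = -0.49747; ln C = (Σln q − k·Σr)/n = 0.57584.

k = -0.50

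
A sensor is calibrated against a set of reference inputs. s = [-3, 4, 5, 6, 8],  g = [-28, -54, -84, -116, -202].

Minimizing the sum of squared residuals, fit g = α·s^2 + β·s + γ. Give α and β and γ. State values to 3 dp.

α = -2.996, β = -0.843, γ = -3.533

From the data, Σs^2·s^2 = 6354, Σs^2·s = 890, Σs^2 = 150, Σs·s = 150, Σs = 20, Σ1 = 5.
Right-hand side: Σs^2·g = -20320, Σs·g = -2864, Σg = -484.
So XᵀX·[α, β, γ]ᵀ = Xᵀg: [[6354, 890, 150]; [890, 150, 20]; [150, 20, 5]]·[α, β, γ]ᵀ = [-20320, -2864, -484]ᵀ.
Row-reducing yields α = -1711/571, β = -2407/2855, γ = -10086/2855.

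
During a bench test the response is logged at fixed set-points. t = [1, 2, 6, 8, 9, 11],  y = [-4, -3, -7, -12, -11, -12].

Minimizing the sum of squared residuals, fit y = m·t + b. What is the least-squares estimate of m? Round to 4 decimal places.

m = -0.9746

The normal system MᵀM·[m, b]ᵀ = Mᵀy is [[307, 37]; [37, 6]]·[m, b]ᵀ = [-379, -49]ᵀ.
Δ = 307·6 − 37² = 473.
m = ((-379)·6 − 37·(-49))/473 = -461/473; b = (307·(-49) − 37·(-379))/473 = -1020/473.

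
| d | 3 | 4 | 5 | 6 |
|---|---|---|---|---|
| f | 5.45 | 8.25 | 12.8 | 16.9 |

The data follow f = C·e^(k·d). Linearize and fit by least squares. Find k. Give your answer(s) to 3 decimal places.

Let Y = ln f. Fitting Y = k·d + ln C by least squares:
XᵀX = [[86.0000, 18.0000]; [18.0000, 4]], rhs = [43.2388, 9.1826]ᵀ  (here Σd = 18.0000, Σ(d)² = 86.0000, Σln f = 9.1826, Σd·ln f = 43.2388).
Δ = 86.0000·4 − (18.0000)² = 20.0000; k = (43.2388·4 − 18.0000·9.1826)/20.0000 = 0.38343, ln C = (86.0000·9.1826 − 18.0000·43.2388)/20.0000 = 0.57020.

k = 0.383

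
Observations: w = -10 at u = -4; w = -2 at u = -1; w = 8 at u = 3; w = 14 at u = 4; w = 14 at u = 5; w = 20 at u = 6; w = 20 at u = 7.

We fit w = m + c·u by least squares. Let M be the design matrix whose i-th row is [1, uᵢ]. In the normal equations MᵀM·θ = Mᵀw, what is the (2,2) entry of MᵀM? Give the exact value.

152

Row 2 ↔ basis u, column 2 ↔ basis u, so (MᵀM)_{2,2} = Σᵢ (u)·(u) = (-4)·(-4) + (-1)·(-1) + (3)·(3) + (4)·(4) + (5)·(5) + (6)·(6) + (7)·(7) = 152.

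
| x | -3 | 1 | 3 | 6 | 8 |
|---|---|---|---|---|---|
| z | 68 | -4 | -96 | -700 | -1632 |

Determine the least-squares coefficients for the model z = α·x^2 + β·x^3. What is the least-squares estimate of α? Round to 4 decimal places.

α = -1.4453

AᵀA·[α, β]ᵀ = Aᵀz reads: 5555·α + 40545·β = -129904;  40545·α + 310259·β = -991216.
(Σx^2·x^2 = 5555, Σx^2·x^3 = 40545, Σx^3·x^3 = 310259, Σx^2·z = -129904, Σx^3·z = -991216.)
Eliminating β: 310259·(row 1) − 40545·(row 2) gives 79591720·α = 310259·(-129904) − 40545·(-991216) = -115032416, so α = -14379052/9948965.
Then β = ((-991216) − 40545·(-14379052/9948965))/310259 = -5981180/1989793.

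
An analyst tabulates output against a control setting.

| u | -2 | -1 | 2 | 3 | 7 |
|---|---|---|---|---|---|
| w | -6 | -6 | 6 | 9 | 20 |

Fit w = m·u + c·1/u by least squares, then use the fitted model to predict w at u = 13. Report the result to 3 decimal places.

With design matrix A, AᵀA = [[67, 5]; [5, 1439/882]] and Aᵀw = [197, 125/7]ᵀ.
Δ = 67·(1439/882) − 5² = 74363/882.
m = (197·(1439/882) − 5·(125/7))/(74363/882) = 204733/74363; c = (67·(125/7) − 5·197)/(74363/882) = 186480/74363.
At u = 13: ŵ = (204733/74363)·(13) + (186480/74363)·(1/13) = 34786357/966719.

ŵ = 35.984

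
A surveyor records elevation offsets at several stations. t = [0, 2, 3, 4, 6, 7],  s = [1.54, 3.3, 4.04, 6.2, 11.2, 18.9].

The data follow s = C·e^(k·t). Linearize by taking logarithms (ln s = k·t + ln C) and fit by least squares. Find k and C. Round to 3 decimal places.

k = 0.346, C = 1.539

Linearized form: ln s = k·t + ln C. From the 6 transformed points,
Sums: Σt = 22.0000, Σ(t)² = 114.0000, Σln s = 10.2016, Σt·ln s = 48.9444.
Normal system: [[114.0000, 22.0000]; [22.0000, 6]]·[k, ln C]ᵀ = [48.9444, 10.2016]ᵀ.
Δ = 114.0000·6 − (22.0000)² = 200.0000; k = (48.9444·6 − 22.0000·10.2016)/200.0000 = 0.34616, ln C = (114.0000·10.2016 − 22.0000·48.9444)/200.0000 = 0.43101, so C = exp(0.43101) = 1.53882.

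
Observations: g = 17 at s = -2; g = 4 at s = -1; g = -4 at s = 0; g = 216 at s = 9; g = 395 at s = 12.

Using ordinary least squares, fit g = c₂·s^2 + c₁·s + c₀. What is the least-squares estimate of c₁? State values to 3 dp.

The normal equations are: 27314·c₂ + 2448·c₁ + 230·c₀ = 74448;  2448·c₂ + 230·c₁ + 18·c₀ = 6646;  230·c₂ + 18·c₁ + 5·c₀ = 628.
(Σs^2·s^2 = 27314, Σs^2·s = 2448, Σs^2 = 230, Σs·s = 230, Σs = 18, Σ1 = 5, Σs^2·g = 74448, Σs·g = 6646, Σg = 628.)
Inverting the 3×3 Gram matrix, [c₂, c₁, c₀]ᵀ = [528110/175071, -177193/58357, -390458/175071]ᵀ.

c₁ = -3.036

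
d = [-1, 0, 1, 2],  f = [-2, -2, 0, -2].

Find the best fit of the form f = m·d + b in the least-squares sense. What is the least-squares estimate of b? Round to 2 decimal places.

b = -1.60

The normal system MᵀM·[m, b]ᵀ = Mᵀf is [[6, 2]; [2, 4]]·[m, b]ᵀ = [-2, -6]ᵀ.
Eliminating b: 4·(row 1) − 2·(row 2) gives 20·m = 4·(-2) − 2·(-6) = 4, so m = 1/5.
Then b = ((-6) − 2·(1/5))/4 = -8/5.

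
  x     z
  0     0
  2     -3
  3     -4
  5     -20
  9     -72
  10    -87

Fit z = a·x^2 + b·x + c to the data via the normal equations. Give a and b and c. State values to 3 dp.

Forming AᵀA = [[17283, 1889, 219]; [1889, 219, 29]; [219, 29, 6]] and Aᵀz = [-15080, -1636, -186]ᵀ gives AᵀA·[a, b, c]ᵀ = Aᵀz.
Solving the 3×3 system (Gaussian elimination) gives a = -5663/5808, b = 1787/1936, c = 185/1452.

a = -0.975, b = 0.923, c = 0.127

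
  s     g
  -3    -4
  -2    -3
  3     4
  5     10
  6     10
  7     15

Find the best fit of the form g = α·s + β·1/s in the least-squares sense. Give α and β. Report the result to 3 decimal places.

Compute the Gram sums: Σs·s = 132, Σs·1/s = 6, Σ1/s·1/s = 1373/2450.
For Mᵀg: Σs·g = 245, Σ1/s·g = 419/42.
MᵀM·[α, β]ᵀ = Mᵀg becomes [[132, 6]; [6, 1373/2450]]·[α, β]ᵀ = [245, 419/42]ᵀ.
Eliminating β: (1373/2450)·(row 1) − 6·(row 2) gives (46518/1225)·α = (1373/2450)·245 − 6·(419/42) = 5421/70, so α = 63245/31012.
Then β = ((419/42) − 6·(63245/31012))/(1373/2450) = -93800/23259.

α = 2.039, β = -4.033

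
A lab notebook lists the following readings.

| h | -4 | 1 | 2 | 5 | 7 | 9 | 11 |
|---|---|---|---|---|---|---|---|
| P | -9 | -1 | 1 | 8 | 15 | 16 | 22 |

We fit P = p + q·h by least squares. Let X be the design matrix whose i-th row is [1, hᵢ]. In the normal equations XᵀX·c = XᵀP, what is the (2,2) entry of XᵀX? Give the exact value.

297

Row 2 ↔ basis h, column 2 ↔ basis h, so (XᵀX)_{2,2} = Σᵢ (h)·(h) = (-4)·(-4) + (1)·(1) + (2)·(2) + (5)·(5) + (7)·(7) + (9)·(9) + (11)·(11) = 297.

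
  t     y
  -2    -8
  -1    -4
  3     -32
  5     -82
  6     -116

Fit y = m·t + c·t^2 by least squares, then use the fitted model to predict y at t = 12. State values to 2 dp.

From the data, Σt·t = 75, Σt·t^2 = 359, Σt^2·t^2 = 2019.
For Mᵀy: Σt·y = -1182, Σt^2·y = -6550.
MᵀM·[m, c]ᵀ = Mᵀy becomes [[75, 359]; [359, 2019]]·[m, c]ᵀ = [-1182, -6550]ᵀ.
Eliminating c: 2019·(row 1) − 359·(row 2) gives 22544·m = 2019·(-1182) − 359·(-6550) = -35008, so m = -2188/1409.
Then c = ((-6550) − 359·(-2188/1409))/2019 = -4182/1409.
At t = 12: ŷ = (-2188/1409)·(12) + (-4182/1409)·(144) = -628464/1409.

ŷ = -446.04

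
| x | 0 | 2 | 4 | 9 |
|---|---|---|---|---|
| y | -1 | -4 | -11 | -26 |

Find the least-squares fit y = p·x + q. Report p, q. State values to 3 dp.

Sums needed: Σx·x = 101, Σx = 15, Σ1 = 4.
Right-hand side: Σx·y = -286, Σy = -42.
Δ = 101·4 − 15² = 179.
p = ((-286)·4 − 15·(-42))/179 = -514/179; q = (101·(-42) − 15·(-286))/179 = 48/179.

p = -2.872, q = 0.268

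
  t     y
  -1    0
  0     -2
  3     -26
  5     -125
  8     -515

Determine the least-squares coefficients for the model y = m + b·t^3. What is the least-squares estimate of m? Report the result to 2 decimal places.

m = -0.41

Entries of MᵀM: Σ1 = 5, Σt^3 = 663, Σt^3·t^3 = 278499.
Moment sums: Σy = -668, Σt^3·y = -280007.
Normal equations: [[5, 663]; [663, 278499]]·[m, b]ᵀ = [-668, -280007]ᵀ.
Δ = 5·278499 − 663² = 952926.
m = ((-668)·278499 − 663·(-280007))/952926 = -10069/24434; b = (5·(-280007) − 663·(-668))/952926 = -73627/73302.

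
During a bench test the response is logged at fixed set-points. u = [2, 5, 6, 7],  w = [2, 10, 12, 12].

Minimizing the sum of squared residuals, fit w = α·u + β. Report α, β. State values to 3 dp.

With design matrix X, XᵀX = [[114, 20]; [20, 4]] and Xᵀw = [210, 36]ᵀ.
Eliminating β: 4·(row 1) − 20·(row 2) gives 56·α = 4·210 − 20·36 = 120, so α = 15/7.
Then β = (36 − 20·(15/7))/4 = -12/7.

α = 2.143, β = -1.714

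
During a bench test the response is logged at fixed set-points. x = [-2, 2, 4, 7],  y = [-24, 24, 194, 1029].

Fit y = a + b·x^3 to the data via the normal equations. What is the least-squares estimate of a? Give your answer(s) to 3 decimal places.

a = 0.595

With design matrix M, MᵀM = [[4, 407]; [407, 121873]] and Mᵀy = [1223, 365747]ᵀ.
Eliminating b: 121873·(row 1) − 407·(row 2) gives 321843·a = 121873·1223 − 407·365747 = 191650, so a = 191650/321843.
Then b = (365747 − 407·(191650/321843))/121873 = 965227/321843.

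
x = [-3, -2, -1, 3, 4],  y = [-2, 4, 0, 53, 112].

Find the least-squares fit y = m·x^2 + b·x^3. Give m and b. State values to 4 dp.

With design matrix M, MᵀM = [[435, 991]; [991, 5619]] and Mᵀy = [2267, 8621]ᵀ.
Eliminating b: 5619·(row 1) − 991·(row 2) gives 1462184·m = 5619·2267 − 991·8621 = 4194862, so m = 2097431/731092.
Then b = (8621 − 991·(2097431/731092))/5619 = 751769/731092.

m = 2.8689, b = 1.0283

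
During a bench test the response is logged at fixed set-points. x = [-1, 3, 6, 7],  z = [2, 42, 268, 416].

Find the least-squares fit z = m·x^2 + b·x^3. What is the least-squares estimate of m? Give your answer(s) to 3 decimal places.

m = 1.576

The normal system MᵀM·[m, b]ᵀ = Mᵀz is [[3779, 24825]; [24825, 165035]]·[m, b]ᵀ = [30412, 201708]ᵀ.
Eliminating b: 165035·(row 1) − 24825·(row 2) gives 7386640·m = 165035·30412 − 24825·201708 = 11643320, so m = 291083/184666.
Then b = (201708 − 24825·(291083/184666))/165035 = 909579/923330.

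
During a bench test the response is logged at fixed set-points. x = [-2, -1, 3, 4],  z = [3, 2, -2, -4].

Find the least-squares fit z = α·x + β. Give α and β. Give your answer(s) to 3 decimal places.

α = -1.115, β = 0.865

The normal system AᵀA·[α, β]ᵀ = Aᵀz is [[30, 4]; [4, 4]]·[α, β]ᵀ = [-30, -1]ᵀ.
det = 30·4 − 4² = 104.
α = ((-30)·4 − 4·(-1))/104 = -29/26; β = (30·(-1) − 4·(-30))/104 = 45/52.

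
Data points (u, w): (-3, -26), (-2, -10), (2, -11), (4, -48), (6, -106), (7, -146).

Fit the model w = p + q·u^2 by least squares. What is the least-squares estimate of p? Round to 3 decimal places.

p = 1.118

The normal equations are: 6·p + 118·q = -347;  118·p + 4066·q = -12056.
Determinant 6·4066 − 118² = 10472.
p = ((-347)·4066 − 118·(-12056))/10472 = 5853/5236; q = (6·(-12056) − 118·(-347))/10472 = -15695/5236.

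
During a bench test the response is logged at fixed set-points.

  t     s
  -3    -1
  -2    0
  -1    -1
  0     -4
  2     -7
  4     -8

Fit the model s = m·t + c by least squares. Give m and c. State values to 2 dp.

From the data, Σt·t = 34, Σt = 0, Σ1 = 6.
Right-hand side: Σt·s = -42, Σs = -21.
Normal equations: [[34, 0]; [0, 6]]·[m, c]ᵀ = [-42, -21]ᵀ.
Eliminating c: 6·(row 1) − 0·(row 2) gives 204·m = 6·(-42) − 0·(-21) = -252, so m = -21/17.
Then c = ((-21) − 0·(-21/17))/6 = -7/2.

m = -1.24, c = -3.50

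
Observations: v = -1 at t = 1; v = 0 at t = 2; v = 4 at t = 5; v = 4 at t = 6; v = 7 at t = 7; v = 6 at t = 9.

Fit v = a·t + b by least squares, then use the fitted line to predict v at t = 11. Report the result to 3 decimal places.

v̂ = 9.333

The normal equations are: 196·a + 30·b = 146;  30·a + 6·b = 20.
Determinant 196·6 − 30² = 276.
a = (146·6 − 30·20)/276 = 1; b = (196·20 − 30·146)/276 = -5/3.
At t = 11: v̂ = (1)·(11) + (-5/3)·(1) = 28/3.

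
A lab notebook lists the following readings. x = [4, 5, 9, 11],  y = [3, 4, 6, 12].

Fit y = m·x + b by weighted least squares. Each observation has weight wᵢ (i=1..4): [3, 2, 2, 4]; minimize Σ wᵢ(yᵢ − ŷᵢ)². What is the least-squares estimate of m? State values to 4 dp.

m = 1.2092

The normal system MᵀWM·[m, b]ᵀ = MᵀWy is [[744, 84]; [84, 11]]·[m, b]ᵀ = [712, 77]ᵀ.
det = 744·11 − 84² = 1128.
m = (712·11 − 84·77)/1128 = 341/282; b = (744·77 − 84·712)/1128 = -105/47.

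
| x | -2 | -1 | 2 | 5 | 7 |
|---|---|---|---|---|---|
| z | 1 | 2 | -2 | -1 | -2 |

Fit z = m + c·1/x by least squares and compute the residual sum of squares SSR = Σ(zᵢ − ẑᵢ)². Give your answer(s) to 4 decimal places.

The normal system MᵀM·[m, c]ᵀ = Mᵀz is [[5, -23/35]; [-23/35, 3823/2450]]·[m, c]ᵀ = [-2, -279/70]ᵀ.
Δ = 5·(3823/2450) − (-23/35)² = 18057/2450.
m = ((-2)·(3823/2450) − (-23/35)·(-279/70))/(18057/2450) = -14063/18057; c = (5·(-279/70) − (-23/35)·(-2))/(18057/2450) = -52045/18057.
Residuals: 4065/12038, -1868/18057, 611/2778, 6415/18057, -4872/6019; SSR = 34471/36114.

SSR = 0.9545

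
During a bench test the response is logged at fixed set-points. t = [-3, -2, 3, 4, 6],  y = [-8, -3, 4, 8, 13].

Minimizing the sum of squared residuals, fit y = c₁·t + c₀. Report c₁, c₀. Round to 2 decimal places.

c₁ = 2.12, c₀ = -0.59

XᵀX·[c₁, c₀]ᵀ = Xᵀy reads: 74·c₁ + 8·c₀ = 152;  8·c₁ + 5·c₀ = 14.
(Σt·t = 74, Σt = 8, Σ1 = 5, Σt·y = 152, Σy = 14.)
Eliminating c₀: 5·(row 1) − 8·(row 2) gives 306·c₁ = 5·152 − 8·14 = 648, so c₁ = 36/17.
Then c₀ = (14 − 8·(36/17))/5 = -10/17.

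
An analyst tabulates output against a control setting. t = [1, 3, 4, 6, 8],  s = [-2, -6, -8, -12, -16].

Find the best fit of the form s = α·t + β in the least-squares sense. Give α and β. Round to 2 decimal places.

α = -2.00, β = 0.00

Sums needed: Σt·t = 126, Σt = 22, Σ1 = 5.
And Σt·s = -252, Σs = -44.
Determinant 126·5 − 22² = 146.
α = ((-252)·5 − 22·(-44))/146 = -2; β = (126·(-44) − 22·(-252))/146 = 0.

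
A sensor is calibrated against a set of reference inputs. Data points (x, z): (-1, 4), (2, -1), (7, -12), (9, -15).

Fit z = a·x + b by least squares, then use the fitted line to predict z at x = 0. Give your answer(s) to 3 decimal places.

ẑ = 2.331

Entries of MᵀM: Σx·x = 135, Σx = 17, Σ1 = 4.
Moment sums: Σx·z = -225, Σz = -24.
Normal equations: [[135, 17]; [17, 4]]·[a, b]ᵀ = [-225, -24]ᵀ.
Eliminating b: 4·(row 1) − 17·(row 2) gives 251·a = 4·(-225) − 17·(-24) = -492, so a = -492/251.
Then b = ((-24) − 17·(-492/251))/4 = 585/251.
At x = 0: ẑ = (-492/251)·(0) + (585/251)·(1) = 585/251.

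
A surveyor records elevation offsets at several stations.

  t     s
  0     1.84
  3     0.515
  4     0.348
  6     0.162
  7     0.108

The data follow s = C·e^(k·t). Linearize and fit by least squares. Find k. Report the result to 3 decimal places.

Linearized form: ln s = k·t + ln C. From the 5 transformed points,
Sums: Σt = 20.0000, Σ(t)² = 110.0000, Σln s = -5.1552, Σt·ln s = -32.7133.
Normal system: [[110.0000, 20.0000]; [20.0000, 5]]·[k, ln C]ᵀ = [-32.7133, -5.1552]ᵀ.
Slope k = (n·Σt·ln s − Σt·Σln s)/(n·Σ(t)² − (Σt)²) = (5·-32.7133 − 20.0000·-5.1552)/150.0000 = -0.40309; ln C = (Σln s − k·Σt)/n = 0.58132.

k = -0.403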